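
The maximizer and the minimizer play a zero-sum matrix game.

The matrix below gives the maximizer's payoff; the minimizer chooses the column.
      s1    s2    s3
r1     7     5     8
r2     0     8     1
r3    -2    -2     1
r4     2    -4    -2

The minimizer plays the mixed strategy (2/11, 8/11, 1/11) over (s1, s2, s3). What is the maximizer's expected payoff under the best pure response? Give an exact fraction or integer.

65/11

r1: (7)·(2/11) + (5)·(8/11) + (8)·(1/11) = 62/11.
r2: (0)·(2/11) + (8)·(8/11) + (1)·(1/11) = 65/11.
r3: (-2)·(2/11) + (-2)·(8/11) + (1)·(1/11) = -19/11.
r4: (2)·(2/11) + (-4)·(8/11) + (-2)·(1/11) = -30/11.
The best pure response is r2 with expected payoff 65/11.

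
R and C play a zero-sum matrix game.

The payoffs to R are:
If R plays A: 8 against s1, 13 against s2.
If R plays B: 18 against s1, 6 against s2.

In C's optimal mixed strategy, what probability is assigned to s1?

7/17

Row minima are 8 and 6, so R's maximin is 8; column maxima are 18 and 13, so C's minimax is 13. These differ, so the equilibrium is in mixed strategies.
Let C play s1 with probability q. R is indifferent when 8q + 13(1−q) = 18q + 6(1−q), giving q = 7/17.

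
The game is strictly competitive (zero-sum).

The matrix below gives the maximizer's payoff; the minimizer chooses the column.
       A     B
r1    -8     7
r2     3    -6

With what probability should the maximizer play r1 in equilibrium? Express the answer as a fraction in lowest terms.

3/8

Row minima are -8 and -6, so the maximizer's maximin is -6; column maxima are 3 and 7, so the minimizer's minimax is 3. These differ, so the equilibrium is in mixed strategies.
Let the maximizer play r1 with probability p. The minimizer is indifferent when −8p + 3(1−p) = 7p − 6(1−p), giving p = 3/8.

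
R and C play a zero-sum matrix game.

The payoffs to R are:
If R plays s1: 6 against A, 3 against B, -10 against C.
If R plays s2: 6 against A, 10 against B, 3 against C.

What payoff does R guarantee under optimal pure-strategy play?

3

Row minima: -10, 3 → R's maximin is 3.
Column maxima: 6, 10, 3 → C's minimax is 3.
They coincide at (s2, C), so the value is 3.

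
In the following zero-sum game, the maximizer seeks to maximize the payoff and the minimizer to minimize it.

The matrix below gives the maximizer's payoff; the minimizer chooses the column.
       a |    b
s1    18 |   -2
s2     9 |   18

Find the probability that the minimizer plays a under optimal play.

20/29

Row minima are -2 and 9, so the maximizer's maximin is 9; column maxima are 18 and 18, so the minimizer's minimax is 18. These differ, so the equilibrium is in mixed strategies.
Let the minimizer play a with probability q. The maximizer is indifferent when 18q − 2(1−q) = 9q + 18(1−q), giving q = 20/29.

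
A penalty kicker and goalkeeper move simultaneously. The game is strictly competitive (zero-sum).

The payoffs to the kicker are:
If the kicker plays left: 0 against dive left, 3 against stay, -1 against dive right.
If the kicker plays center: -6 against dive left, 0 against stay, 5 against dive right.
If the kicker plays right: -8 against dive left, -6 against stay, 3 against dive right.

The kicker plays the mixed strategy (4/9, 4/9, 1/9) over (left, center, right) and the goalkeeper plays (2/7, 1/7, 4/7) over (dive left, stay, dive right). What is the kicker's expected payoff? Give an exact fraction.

2/7

Against (2/7, 1/7, 4/7), each row's expected payoff is left: -1/7; center: 8/7; right: -10/7.
Taking the (4/9, 4/9, 1/9)-weighted average: (4/9)·(-1/7) + (4/9)·(8/7) + (1/9)·(-10/7) = 2/7.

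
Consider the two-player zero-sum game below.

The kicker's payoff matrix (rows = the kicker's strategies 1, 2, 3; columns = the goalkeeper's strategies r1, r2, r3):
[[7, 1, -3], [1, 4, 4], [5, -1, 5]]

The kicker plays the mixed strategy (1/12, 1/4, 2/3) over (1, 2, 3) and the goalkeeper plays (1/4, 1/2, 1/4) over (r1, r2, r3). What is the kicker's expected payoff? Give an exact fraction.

109/48

Against (1/4, 1/2, 1/4), each row's expected payoff is 1: 3/2; 2: 13/4; 3: 2.
Taking the (1/12, 1/4, 2/3)-weighted average: (1/12)·(3/2) + (1/4)·(13/4) + (2/3)·(2) = 109/48.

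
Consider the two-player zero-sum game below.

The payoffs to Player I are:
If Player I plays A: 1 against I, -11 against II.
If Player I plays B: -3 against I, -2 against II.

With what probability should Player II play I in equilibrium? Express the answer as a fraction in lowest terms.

9/13

Row minima are -11 and -3, so Player I's maximin is -3; column maxima are 1 and -2, so Player II's minimax is -2. These differ, so the equilibrium is in mixed strategies.
Let Player II play I with probability q. Player I is indifferent when q − 11(1−q) = −3q − 2(1−q), giving q = 9/13.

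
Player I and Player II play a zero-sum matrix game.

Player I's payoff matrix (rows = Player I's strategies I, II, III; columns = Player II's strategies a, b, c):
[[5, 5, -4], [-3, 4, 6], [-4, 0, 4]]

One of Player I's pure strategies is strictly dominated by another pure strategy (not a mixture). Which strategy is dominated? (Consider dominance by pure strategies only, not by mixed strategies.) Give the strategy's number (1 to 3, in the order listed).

3

Compare III with II: -3 > -4, 4 > 0, 6 > 4.
So II strictly dominates III for Player I; III is strictly dominated.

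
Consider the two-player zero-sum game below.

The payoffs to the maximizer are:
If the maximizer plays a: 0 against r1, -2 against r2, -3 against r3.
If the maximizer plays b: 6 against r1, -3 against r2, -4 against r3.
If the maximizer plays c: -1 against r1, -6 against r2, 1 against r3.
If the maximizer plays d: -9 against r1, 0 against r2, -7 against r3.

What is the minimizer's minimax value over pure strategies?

0

The worst case (largest entry) in each column is r1: 6, r2: 0, r3: 1.
The best (smallest) of these is 0.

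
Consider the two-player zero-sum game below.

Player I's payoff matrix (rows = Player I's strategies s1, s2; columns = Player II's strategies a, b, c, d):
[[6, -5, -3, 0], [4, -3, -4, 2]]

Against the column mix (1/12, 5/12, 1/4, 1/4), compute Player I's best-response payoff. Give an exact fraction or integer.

-17/12

s1: (6)·(1/12) + (-5)·(5/12) + (-3)·(1/4) + (0)·(1/4) = -7/3.
s2: (4)·(1/12) + (-3)·(5/12) + (-4)·(1/4) + (2)·(1/4) = -17/12.
The best pure response is s2 with expected payoff -17/12.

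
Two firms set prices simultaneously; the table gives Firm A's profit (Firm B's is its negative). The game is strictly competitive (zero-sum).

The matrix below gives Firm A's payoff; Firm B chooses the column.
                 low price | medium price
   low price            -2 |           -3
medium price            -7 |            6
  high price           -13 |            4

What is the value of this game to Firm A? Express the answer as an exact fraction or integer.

-33/14

Row high price is strictly dominated by row medium price, so Firm A never plays it.
The remaining 2×2 game on (low price, medium price) × (low price, medium price) has no saddle point. Let Firm A play low price with probability p; indifference gives −2p − 7(1−p) = −3p + 6(1−p), so p = 13/14.
Similarly Firm B's optimal q on low price is 9/14, and the value is -2·(9/14) + (-3)·(5/14) = -33/14.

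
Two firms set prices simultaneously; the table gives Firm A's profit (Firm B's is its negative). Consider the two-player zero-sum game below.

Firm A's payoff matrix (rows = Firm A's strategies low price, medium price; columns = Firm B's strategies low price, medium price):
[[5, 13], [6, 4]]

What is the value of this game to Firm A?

Row minima are 5 and 4, so Firm A's maximin is 5; column maxima are 6 and 13, so Firm B's minimax is 6. These differ, so the equilibrium is in mixed strategies.
Let Firm A play low price with probability p. Firm B is indifferent when 5p + 6(1−p) = 13p + 4(1−p), giving p = 1/5.
Let Firm B play low price with probability q. Firm A is indifferent when 5q + 13(1−q) = 6q + 4(1−q), giving q = 9/10.
The value is 5·(9/10) + (13)·(1/10) = 29/5.

29/5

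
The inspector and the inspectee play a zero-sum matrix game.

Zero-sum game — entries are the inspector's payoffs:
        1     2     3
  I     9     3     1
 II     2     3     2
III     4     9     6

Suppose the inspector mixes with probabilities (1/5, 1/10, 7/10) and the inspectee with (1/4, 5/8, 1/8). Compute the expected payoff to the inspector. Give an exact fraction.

251/40

Against (1/4, 5/8, 1/8), each row's expected payoff is I: 17/4; II: 21/8; III: 59/8.
Taking the (1/5, 1/10, 7/10)-weighted average: (1/5)·(17/4) + (1/10)·(21/8) + (7/10)·(59/8) = 251/40.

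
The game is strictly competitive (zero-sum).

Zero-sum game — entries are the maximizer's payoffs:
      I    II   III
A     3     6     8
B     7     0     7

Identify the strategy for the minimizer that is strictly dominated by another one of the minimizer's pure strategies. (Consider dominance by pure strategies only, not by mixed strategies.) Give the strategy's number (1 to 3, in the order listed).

The minimizer prefers columns that give the maximizer less. Compare III with II: 6 < 8, 0 < 7.
So II strictly dominates III for the minimizer; III is strictly dominated.

3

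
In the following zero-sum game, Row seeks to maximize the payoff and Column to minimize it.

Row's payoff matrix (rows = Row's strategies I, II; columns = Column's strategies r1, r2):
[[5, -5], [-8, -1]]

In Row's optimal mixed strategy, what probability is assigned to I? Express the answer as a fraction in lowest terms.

7/17

Row minima are -5 and -8, so Row's maximin is -5; column maxima are 5 and -1, so Column's minimax is -1. These differ, so the equilibrium is in mixed strategies.
Let Row play I with probability p. Column is indifferent when 5p − 8(1−p) = −5p − (1−p), giving p = 7/17.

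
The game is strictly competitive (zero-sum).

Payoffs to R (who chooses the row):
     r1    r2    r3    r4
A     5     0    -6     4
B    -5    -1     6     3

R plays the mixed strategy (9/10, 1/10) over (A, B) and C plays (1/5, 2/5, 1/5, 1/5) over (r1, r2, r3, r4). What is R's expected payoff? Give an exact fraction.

Against (1/5, 2/5, 1/5, 1/5), each row's expected payoff is A: 3/5; B: 2/5.
Taking the (9/10, 1/10)-weighted average: (9/10)·(3/5) + (1/10)·(2/5) = 29/50.

29/50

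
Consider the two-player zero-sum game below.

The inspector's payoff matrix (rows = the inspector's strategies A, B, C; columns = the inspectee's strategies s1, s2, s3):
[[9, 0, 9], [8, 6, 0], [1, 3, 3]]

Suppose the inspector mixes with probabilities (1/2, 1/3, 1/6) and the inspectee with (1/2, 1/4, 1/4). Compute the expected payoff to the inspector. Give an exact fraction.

Against (1/2, 1/4, 1/4), each row's expected payoff is A: 27/4; B: 11/2; C: 2.
Taking the (1/2, 1/3, 1/6)-weighted average: (1/2)·(27/4) + (1/3)·(11/2) + (1/6)·(2) = 133/24.

133/24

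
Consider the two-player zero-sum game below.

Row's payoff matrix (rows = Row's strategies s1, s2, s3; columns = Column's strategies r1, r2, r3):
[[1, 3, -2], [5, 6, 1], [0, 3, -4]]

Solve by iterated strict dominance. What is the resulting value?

1

Row s1 is strictly dominated by row s2 (5>1, 6>3, 1>-2); eliminate s1.
Row s3 is strictly dominated by row s2 (5>0, 6>3, 1>-4); eliminate s3.
Column r1 is strictly dominated by r3 for Column (1<5); eliminate r1.
Column r2 is strictly dominated by r3 for Column (1<6); eliminate r2.
Only (s2, r3) remains, with payoff 1.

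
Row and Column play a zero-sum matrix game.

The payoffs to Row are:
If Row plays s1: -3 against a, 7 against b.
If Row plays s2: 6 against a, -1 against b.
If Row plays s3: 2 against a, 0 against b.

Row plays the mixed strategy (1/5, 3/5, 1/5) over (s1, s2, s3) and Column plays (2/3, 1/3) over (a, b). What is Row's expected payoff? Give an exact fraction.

38/15

Against (2/3, 1/3), each row's expected payoff is s1: 1/3; s2: 11/3; s3: 4/3.
Taking the (1/5, 3/5, 1/5)-weighted average: (1/5)·(1/3) + (3/5)·(11/3) + (1/5)·(4/3) = 38/15.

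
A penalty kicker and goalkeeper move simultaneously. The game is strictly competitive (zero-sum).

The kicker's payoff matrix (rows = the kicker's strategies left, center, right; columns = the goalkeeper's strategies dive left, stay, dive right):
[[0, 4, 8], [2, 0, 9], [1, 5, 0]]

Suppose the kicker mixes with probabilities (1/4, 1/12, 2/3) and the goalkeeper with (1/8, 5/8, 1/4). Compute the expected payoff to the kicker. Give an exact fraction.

7/2

Against (1/8, 5/8, 1/4), each row's expected payoff is left: 9/2; center: 5/2; right: 13/4.
Taking the (1/4, 1/12, 2/3)-weighted average: (1/4)·(9/2) + (1/12)·(5/2) + (2/3)·(13/4) = 7/2.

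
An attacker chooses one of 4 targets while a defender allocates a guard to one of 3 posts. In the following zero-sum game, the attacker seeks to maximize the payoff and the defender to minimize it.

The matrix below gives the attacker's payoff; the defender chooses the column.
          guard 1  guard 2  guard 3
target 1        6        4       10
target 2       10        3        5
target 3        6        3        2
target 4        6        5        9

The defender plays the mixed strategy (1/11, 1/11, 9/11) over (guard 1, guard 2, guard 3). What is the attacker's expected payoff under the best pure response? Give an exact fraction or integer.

target 1: (6)·(1/11) + (4)·(1/11) + (10)·(9/11) = 100/11.
target 2: (10)·(1/11) + (3)·(1/11) + (5)·(9/11) = 58/11.
target 3: (6)·(1/11) + (3)·(1/11) + (2)·(9/11) = 27/11.
target 4: (6)·(1/11) + (5)·(1/11) + (9)·(9/11) = 92/11.
The best pure response is target 1 with expected payoff 100/11.

100/11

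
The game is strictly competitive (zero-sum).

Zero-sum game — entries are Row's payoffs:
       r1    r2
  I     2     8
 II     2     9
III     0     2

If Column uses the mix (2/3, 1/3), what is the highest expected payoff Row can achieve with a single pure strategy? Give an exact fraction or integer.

I: (2)·(2/3) + (8)·(1/3) = 4.
II: (2)·(2/3) + (9)·(1/3) = 13/3.
III: (0)·(2/3) + (2)·(1/3) = 2/3.
The best pure response is II with expected payoff 13/3.

13/3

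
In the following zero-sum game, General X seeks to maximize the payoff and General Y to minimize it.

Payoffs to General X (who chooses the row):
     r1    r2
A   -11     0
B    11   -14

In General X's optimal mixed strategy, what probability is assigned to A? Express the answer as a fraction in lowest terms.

Row minima are -11 and -14, so General X's maximin is -11; column maxima are 11 and 0, so General Y's minimax is 0. These differ, so the equilibrium is in mixed strategies.
Let General X play A with probability p. General Y is indifferent when −11p + 11(1−p) = −14(1−p), giving p = 25/36.

25/36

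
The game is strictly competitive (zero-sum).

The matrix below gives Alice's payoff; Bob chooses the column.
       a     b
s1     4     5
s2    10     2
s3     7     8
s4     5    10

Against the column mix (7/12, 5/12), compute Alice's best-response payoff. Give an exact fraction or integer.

89/12

s1: (4)·(7/12) + (5)·(5/12) = 53/12.
s2: (10)·(7/12) + (2)·(5/12) = 20/3.
s3: (7)·(7/12) + (8)·(5/12) = 89/12.
s4: (5)·(7/12) + (10)·(5/12) = 85/12.
The best pure response is s3 with expected payoff 89/12.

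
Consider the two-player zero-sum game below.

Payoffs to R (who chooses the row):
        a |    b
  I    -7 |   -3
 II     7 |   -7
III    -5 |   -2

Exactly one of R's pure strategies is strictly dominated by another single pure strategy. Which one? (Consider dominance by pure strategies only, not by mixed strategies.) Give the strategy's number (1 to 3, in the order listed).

1

Compare I with III: -5 > -7, -2 > -3.
So III strictly dominates I for R; I is strictly dominated.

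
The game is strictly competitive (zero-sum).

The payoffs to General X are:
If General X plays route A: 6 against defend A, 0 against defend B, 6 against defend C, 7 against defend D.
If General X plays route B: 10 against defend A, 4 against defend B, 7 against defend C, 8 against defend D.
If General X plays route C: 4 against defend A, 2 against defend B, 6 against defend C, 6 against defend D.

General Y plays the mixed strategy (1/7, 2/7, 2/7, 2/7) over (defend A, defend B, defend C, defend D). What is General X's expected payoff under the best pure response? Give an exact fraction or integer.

48/7

route A: (6)·(1/7) + (0)·(2/7) + (6)·(2/7) + (7)·(2/7) = 32/7.
route B: (10)·(1/7) + (4)·(2/7) + (7)·(2/7) + (8)·(2/7) = 48/7.
route C: (4)·(1/7) + (2)·(2/7) + (6)·(2/7) + (6)·(2/7) = 32/7.
The best pure response is route B with expected payoff 48/7.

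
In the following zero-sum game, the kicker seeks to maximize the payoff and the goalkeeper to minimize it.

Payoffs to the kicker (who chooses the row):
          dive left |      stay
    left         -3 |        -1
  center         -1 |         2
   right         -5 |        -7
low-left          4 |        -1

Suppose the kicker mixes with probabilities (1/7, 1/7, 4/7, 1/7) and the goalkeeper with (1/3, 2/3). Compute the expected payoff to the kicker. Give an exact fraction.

Against (1/3, 2/3), each row's expected payoff is left: -5/3; center: 1; right: -19/3; low-left: 2/3.
Taking the (1/7, 1/7, 4/7, 1/7)-weighted average: (1/7)·(-5/3) + (1/7)·(1) + (4/7)·(-19/3) + (1/7)·(2/3) = -76/21.

-76/21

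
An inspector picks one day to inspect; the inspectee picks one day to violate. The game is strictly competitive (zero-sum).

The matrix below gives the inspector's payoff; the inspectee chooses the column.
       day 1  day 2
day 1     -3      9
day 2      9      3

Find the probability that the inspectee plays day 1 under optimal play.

Row minima are -3 and 3, so the inspector's maximin is 3; column maxima are 9 and 9, so the inspectee's minimax is 9. These differ, so the equilibrium is in mixed strategies.
Let the inspectee play day 1 with probability q. The inspector is indifferent when −3q + 9(1−q) = 9q + 3(1−q), giving q = 1/3.

1/3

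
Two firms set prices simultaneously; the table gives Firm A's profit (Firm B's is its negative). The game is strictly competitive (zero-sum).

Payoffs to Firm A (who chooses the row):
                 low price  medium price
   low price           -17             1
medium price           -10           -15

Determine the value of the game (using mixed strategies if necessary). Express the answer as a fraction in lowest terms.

Row minima are -17 and -15, so Firm A's maximin is -15; column maxima are -10 and 1, so Firm B's minimax is -10. These differ, so the equilibrium is in mixed strategies.
Let Firm A play low price with probability p. Firm B is indifferent when −17p − 10(1−p) = p − 15(1−p), giving p = 5/23.
Let Firm B play low price with probability q. Firm A is indifferent when −17q + (1−q) = −10q − 15(1−q), giving q = 16/23.
The value is -17·(16/23) + (1)·(7/23) = -265/23.

-265/23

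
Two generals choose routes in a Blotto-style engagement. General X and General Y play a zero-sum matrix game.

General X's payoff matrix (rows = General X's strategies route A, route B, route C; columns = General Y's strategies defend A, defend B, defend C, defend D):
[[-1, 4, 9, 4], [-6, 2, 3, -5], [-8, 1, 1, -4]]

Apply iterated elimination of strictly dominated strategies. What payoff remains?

Column defend B is strictly dominated by defend A for General Y (-1<4, -6<2, -8<1); eliminate defend B.
Column defend D is strictly dominated by defend A for General Y (-1<4, -6<-5, -8<-4); eliminate defend D.
Column defend C is strictly dominated by defend A for General Y (-1<9, -6<3, -8<1); eliminate defend C.
Row route C is strictly dominated by row route A (-1>-8); eliminate route C.
Row route B is strictly dominated by row route A (-1>-6); eliminate route B.
Only (route A, defend A) remains, with payoff -1.

-1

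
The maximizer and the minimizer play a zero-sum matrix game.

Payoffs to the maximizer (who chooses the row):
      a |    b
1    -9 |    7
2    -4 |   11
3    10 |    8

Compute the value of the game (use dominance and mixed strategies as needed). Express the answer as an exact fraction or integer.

142/17

Row 1 is strictly dominated by row 2, so the maximizer never plays it.
The remaining 2×2 game on (2, 3) × (a, b) has no saddle point. Let the maximizer play 2 with probability p; indifference gives −4p + 10(1−p) = 11p + 8(1−p), so p = 2/17.
Similarly the minimizer's optimal q on a is 3/17, and the value is -4·(3/17) + (11)·(14/17) = 142/17.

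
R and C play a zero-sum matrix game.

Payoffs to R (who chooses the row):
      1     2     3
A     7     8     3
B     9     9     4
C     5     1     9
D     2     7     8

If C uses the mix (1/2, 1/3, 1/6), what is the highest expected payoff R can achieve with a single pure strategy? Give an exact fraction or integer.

49/6

A: (7)·(1/2) + (8)·(1/3) + (3)·(1/6) = 20/3.
B: (9)·(1/2) + (9)·(1/3) + (4)·(1/6) = 49/6.
C: (5)·(1/2) + (1)·(1/3) + (9)·(1/6) = 13/3.
D: (2)·(1/2) + (7)·(1/3) + (8)·(1/6) = 14/3.
The best pure response is B with expected payoff 49/6.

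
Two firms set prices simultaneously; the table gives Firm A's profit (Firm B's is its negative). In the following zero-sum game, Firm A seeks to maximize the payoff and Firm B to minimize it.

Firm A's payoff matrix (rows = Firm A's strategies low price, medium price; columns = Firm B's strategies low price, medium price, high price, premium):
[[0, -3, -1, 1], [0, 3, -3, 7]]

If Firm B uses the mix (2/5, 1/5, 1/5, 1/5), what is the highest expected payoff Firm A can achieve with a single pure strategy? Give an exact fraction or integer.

7/5

low price: (0)·(2/5) + (-3)·(1/5) + (-1)·(1/5) + (1)·(1/5) = -3/5.
medium price: (0)·(2/5) + (3)·(1/5) + (-3)·(1/5) + (7)·(1/5) = 7/5.
The best pure response is medium price with expected payoff 7/5.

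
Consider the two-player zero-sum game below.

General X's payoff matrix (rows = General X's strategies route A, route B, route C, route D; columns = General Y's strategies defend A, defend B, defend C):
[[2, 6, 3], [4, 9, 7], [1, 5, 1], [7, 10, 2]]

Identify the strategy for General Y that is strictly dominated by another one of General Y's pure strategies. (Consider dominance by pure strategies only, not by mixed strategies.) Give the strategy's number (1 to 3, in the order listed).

General Y prefers columns that give General X less. Compare defend B with defend A: 2 < 6, 4 < 9, 1 < 5, 7 < 10.
So defend A strictly dominates defend B for General Y; defend B is strictly dominated.

2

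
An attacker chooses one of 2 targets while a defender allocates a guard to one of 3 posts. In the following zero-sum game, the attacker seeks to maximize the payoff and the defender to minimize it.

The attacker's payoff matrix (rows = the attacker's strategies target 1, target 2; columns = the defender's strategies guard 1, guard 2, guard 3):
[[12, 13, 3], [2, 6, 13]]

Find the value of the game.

Column guard 2 is strictly dominated by guard 1 for the defender (it gives the attacker more in every row).
The remaining 2×2 game on (target 1, target 2) × (guard 1, guard 3) has no saddle point. Let the attacker play target 1 with probability p; indifference gives 12p + 2(1−p) = 3p + 13(1−p), so p = 11/20.
Similarly the defender's optimal q on guard 1 is 1/2, and the value is 12·(1/2) + (3)·(1/2) = 15/2.

15/2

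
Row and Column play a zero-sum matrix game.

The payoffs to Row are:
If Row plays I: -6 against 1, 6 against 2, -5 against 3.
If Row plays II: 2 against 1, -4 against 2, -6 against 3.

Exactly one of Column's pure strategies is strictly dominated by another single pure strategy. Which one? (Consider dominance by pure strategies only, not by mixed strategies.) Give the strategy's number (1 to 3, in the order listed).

2

Column prefers columns that give Row less. Compare 2 with 3: -5 < 6, -6 < -4.
So 3 strictly dominates 2 for Column; 2 is strictly dominated.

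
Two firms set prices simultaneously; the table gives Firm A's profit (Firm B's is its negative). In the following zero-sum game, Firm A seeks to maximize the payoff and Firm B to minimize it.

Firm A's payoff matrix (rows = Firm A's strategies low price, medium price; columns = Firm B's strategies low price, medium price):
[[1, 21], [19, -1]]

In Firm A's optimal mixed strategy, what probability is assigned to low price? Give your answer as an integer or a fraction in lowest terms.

Row minima are 1 and -1, so Firm A's maximin is 1; column maxima are 19 and 21, so Firm B's minimax is 19. These differ, so the equilibrium is in mixed strategies.
Let Firm A play low price with probability p. Firm B is indifferent when p + 19(1−p) = 21p − (1−p), giving p = 1/2.

1/2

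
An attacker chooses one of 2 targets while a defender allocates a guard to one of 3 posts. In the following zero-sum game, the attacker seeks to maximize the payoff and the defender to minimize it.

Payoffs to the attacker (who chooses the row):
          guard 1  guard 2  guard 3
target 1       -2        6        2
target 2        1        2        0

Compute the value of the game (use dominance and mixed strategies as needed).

Column guard 2 is strictly dominated by guard 3 for the defender (it gives the attacker more in every row).
The remaining 2×2 game on (target 1, target 2) × (guard 1, guard 3) has no saddle point. Let the attacker play target 1 with probability p; indifference gives −2p + (1−p) = 2p, so p = 1/5.
Similarly the defender's optimal q on guard 1 is 2/5, and the value is -2·(2/5) + (2)·(3/5) = 2/5.

2/5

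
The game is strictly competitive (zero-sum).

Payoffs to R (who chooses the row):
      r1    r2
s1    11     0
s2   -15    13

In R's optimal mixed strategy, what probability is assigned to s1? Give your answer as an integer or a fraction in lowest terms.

28/39

Row minima are 0 and -15, so R's maximin is 0; column maxima are 11 and 13, so C's minimax is 11. These differ, so the equilibrium is in mixed strategies.
Let R play s1 with probability p. C is indifferent when 11p − 15(1−p) = 13(1−p), giving p = 28/39.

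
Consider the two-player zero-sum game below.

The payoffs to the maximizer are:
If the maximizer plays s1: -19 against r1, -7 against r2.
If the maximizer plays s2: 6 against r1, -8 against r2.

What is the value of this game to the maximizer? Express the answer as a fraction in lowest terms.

-97/13

Row minima are -19 and -8, so the maximizer's maximin is -8; column maxima are 6 and -7, so the minimizer's minimax is -7. These differ, so the equilibrium is in mixed strategies.
Let the maximizer play s1 with probability p. The minimizer is indifferent when −19p + 6(1−p) = −7p − 8(1−p), giving p = 7/13.
Let the minimizer play r1 with probability q. The maximizer is indifferent when −19q − 7(1−q) = 6q − 8(1−q), giving q = 1/26.
The value is -19·(1/26) + (-7)·(25/26) = -97/13.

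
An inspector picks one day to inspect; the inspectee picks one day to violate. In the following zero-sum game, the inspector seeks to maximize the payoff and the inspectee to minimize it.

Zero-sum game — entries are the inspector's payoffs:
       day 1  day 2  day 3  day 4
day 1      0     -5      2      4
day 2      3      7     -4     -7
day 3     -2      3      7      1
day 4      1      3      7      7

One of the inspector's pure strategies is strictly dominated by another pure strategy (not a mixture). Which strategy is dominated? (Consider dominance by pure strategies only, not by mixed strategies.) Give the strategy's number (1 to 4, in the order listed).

1

Compare day 1 with day 4: 1 > 0, 3 > -5, 7 > 2, 7 > 4.
So day 4 strictly dominates day 1 for the inspector; day 1 is strictly dominated.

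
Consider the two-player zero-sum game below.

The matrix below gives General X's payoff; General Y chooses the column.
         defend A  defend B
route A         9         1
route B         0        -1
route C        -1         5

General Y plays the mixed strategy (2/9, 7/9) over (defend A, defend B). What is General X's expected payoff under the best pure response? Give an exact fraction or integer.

11/3

route A: (9)·(2/9) + (1)·(7/9) = 25/9.
route B: (0)·(2/9) + (-1)·(7/9) = -7/9.
route C: (-1)·(2/9) + (5)·(7/9) = 11/3.
The best pure response is route C with expected payoff 11/3.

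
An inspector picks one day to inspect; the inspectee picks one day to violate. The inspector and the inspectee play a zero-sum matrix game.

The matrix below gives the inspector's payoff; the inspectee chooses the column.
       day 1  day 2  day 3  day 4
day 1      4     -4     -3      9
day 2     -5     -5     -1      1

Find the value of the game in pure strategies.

Row minima: -4, -5 → the inspector's maximin is -4.
Column maxima: 4, -4, -1, 9 → the inspectee's minimax is -4.
They coincide at (day 1, day 2), so the value is -4.

-4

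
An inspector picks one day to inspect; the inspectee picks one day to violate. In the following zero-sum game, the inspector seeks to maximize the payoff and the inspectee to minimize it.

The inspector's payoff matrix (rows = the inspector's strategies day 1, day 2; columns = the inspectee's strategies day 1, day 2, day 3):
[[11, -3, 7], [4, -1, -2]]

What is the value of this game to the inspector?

Column day 1 is strictly dominated by day 3 for the inspectee (it gives the inspector more in every row).
The remaining 2×2 game on (day 1, day 2) × (day 2, day 3) has no saddle point. Let the inspector play day 1 with probability p; indifference gives −3p − (1−p) = 7p − 2(1−p), so p = 1/11.
Similarly the inspectee's optimal q on day 2 is 9/11, and the value is -3·(9/11) + (7)·(2/11) = -13/11.

-13/11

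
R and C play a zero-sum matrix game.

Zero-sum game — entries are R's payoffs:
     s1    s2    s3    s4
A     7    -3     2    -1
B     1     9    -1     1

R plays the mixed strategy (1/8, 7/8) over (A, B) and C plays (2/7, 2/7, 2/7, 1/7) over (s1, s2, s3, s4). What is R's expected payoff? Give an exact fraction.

Against (2/7, 2/7, 2/7, 1/7), each row's expected payoff is A: 11/7; B: 19/7.
Taking the (1/8, 7/8)-weighted average: (1/8)·(11/7) + (7/8)·(19/7) = 18/7.

18/7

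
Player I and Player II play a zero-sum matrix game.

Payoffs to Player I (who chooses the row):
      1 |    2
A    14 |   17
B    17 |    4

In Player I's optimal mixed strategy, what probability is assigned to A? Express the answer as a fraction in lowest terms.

13/16

Row minima are 14 and 4, so Player I's maximin is 14; column maxima are 17 and 17, so Player II's minimax is 17. These differ, so the equilibrium is in mixed strategies.
Let Player I play A with probability p. Player II is indifferent when 14p + 17(1−p) = 17p + 4(1−p), giving p = 13/16.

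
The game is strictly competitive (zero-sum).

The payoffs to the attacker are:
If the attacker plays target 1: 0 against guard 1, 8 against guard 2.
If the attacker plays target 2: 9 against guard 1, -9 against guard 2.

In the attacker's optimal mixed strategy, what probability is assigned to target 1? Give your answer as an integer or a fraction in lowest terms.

9/13

Row minima are 0 and -9, so the attacker's maximin is 0; column maxima are 9 and 8, so the defender's minimax is 8. These differ, so the equilibrium is in mixed strategies.
Let the attacker play target 1 with probability p. The defender is indifferent when 9(1−p) = 8p − 9(1−p), giving p = 9/13.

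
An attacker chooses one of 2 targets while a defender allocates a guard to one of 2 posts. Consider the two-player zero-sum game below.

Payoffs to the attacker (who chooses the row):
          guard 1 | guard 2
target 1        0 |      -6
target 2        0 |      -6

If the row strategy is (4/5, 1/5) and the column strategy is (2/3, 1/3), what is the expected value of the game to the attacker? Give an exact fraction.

Against (2/3, 1/3), each row's expected payoff is target 1: -2; target 2: -2.
Taking the (4/5, 1/5)-weighted average: (4/5)·(-2) + (1/5)·(-2) = -2.

-2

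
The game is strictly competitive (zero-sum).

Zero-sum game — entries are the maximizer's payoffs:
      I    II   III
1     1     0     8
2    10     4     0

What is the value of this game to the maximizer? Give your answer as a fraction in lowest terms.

Column I is strictly dominated by II for the minimizer (it gives the maximizer more in every row).
The remaining 2×2 game on (1, 2) × (II, III) has no saddle point. Let the maximizer play 1 with probability p; indifference gives 4(1−p) = 8p, so p = 1/3.
Similarly the minimizer's optimal q on II is 2/3, and the value is 0·(2/3) + (8)·(1/3) = 8/3.

8/3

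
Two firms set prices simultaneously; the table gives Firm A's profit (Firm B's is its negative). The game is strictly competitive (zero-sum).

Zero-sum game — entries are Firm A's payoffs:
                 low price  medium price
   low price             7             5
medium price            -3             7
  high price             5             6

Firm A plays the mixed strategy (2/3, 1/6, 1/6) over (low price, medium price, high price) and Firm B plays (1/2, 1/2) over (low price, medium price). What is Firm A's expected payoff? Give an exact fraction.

21/4

Against (1/2, 1/2), each row's expected payoff is low price: 6; medium price: 2; high price: 11/2.
Taking the (2/3, 1/6, 1/6)-weighted average: (2/3)·(6) + (1/6)·(2) + (1/6)·(11/2) = 21/4.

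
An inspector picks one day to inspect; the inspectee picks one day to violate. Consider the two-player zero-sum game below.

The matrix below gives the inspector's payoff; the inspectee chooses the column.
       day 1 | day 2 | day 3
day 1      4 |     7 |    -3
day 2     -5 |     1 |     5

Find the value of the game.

5/17

Column day 2 is strictly dominated by day 1 for the inspectee (it gives the inspector more in every row).
The remaining 2×2 game on (day 1, day 2) × (day 1, day 3) has no saddle point. Let the inspector play day 1 with probability p; indifference gives 4p − 5(1−p) = −3p + 5(1−p), so p = 10/17.
Similarly the inspectee's optimal q on day 1 is 8/17, and the value is 4·(8/17) + (-3)·(9/17) = 5/17.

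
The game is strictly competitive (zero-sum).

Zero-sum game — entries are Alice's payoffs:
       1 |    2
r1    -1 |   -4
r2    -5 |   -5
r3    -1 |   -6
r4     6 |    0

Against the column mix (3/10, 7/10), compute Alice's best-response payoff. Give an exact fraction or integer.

r1: (-1)·(3/10) + (-4)·(7/10) = -31/10.
r2: (-5)·(3/10) + (-5)·(7/10) = -5.
r3: (-1)·(3/10) + (-6)·(7/10) = -9/2.
r4: (6)·(3/10) + (0)·(7/10) = 9/5.
The best pure response is r4 with expected payoff 9/5.

9/5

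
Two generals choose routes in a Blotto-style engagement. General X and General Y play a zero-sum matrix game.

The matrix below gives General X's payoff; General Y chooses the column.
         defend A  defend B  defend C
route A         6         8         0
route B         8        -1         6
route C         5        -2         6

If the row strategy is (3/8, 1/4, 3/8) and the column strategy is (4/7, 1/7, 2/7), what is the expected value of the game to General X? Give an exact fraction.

34/7

Against (4/7, 1/7, 2/7), each row's expected payoff is route A: 32/7; route B: 43/7; route C: 30/7.
Taking the (3/8, 1/4, 3/8)-weighted average: (3/8)·(32/7) + (1/4)·(43/7) + (3/8)·(30/7) = 34/7.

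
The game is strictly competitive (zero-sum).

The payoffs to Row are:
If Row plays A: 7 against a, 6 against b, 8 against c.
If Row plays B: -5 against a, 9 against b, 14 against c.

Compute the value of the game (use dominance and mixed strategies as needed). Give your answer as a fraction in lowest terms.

31/5

Column c is strictly dominated by b for Column (it gives Row more in every row).
The remaining 2×2 game on (A, B) × (a, b) has no saddle point. Let Row play A with probability p; indifference gives 7p − 5(1−p) = 6p + 9(1−p), so p = 14/15.
Similarly Column's optimal q on a is 1/5, and the value is 7·(1/5) + (6)·(4/5) = 31/5.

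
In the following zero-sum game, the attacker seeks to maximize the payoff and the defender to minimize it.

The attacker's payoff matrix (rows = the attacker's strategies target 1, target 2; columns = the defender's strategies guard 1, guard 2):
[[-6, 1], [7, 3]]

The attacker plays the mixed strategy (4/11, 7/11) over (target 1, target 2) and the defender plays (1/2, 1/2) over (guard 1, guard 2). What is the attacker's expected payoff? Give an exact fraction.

Against (1/2, 1/2), each row's expected payoff is target 1: -5/2; target 2: 5.
Taking the (4/11, 7/11)-weighted average: (4/11)·(-5/2) + (7/11)·(5) = 25/11.

25/11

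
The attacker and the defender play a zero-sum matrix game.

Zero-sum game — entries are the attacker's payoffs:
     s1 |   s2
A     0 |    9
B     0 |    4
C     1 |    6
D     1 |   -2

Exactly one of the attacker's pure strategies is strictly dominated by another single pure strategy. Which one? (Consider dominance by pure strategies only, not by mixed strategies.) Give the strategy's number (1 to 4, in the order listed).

Compare B with C: 1 > 0, 6 > 4.
So C strictly dominates B for the attacker; B is strictly dominated.

2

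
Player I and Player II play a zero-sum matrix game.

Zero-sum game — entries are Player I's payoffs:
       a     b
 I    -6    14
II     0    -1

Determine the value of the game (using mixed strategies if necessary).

-2/7

Row minima are -6 and -1, so Player I's maximin is -1; column maxima are 0 and 14, so Player II's minimax is 0. These differ, so the equilibrium is in mixed strategies.
Let Player I play I with probability p. Player II is indifferent when −6p = 14p − (1−p), giving p = 1/21.
Let Player II play a with probability q. Player I is indifferent when −6q + 14(1−q) = −(1−q), giving q = 5/7.
The value is -6·(5/7) + (14)·(2/7) = -2/7.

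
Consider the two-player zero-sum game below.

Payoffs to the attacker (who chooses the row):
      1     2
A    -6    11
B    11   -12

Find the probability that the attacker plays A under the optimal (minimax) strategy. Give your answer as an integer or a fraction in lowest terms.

23/40

Row minima are -6 and -12, so the attacker's maximin is -6; column maxima are 11 and 11, so the defender's minimax is 11. These differ, so the equilibrium is in mixed strategies.
Let the attacker play A with probability p. The defender is indifferent when −6p + 11(1−p) = 11p − 12(1−p), giving p = 23/40.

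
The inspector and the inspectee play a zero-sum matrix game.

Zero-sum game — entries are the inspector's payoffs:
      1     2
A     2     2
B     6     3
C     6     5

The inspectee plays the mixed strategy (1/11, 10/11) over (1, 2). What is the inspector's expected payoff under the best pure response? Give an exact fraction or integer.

A: (2)·(1/11) + (2)·(10/11) = 2.
B: (6)·(1/11) + (3)·(10/11) = 36/11.
C: (6)·(1/11) + (5)·(10/11) = 56/11.
The best pure response is C with expected payoff 56/11.

56/11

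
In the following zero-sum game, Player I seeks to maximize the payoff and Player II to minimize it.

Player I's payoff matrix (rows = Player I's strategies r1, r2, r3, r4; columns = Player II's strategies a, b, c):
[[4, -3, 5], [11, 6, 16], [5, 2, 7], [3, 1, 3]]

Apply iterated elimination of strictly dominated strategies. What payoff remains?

Row r3 is strictly dominated by row r2 (11>5, 6>2, 16>7); eliminate r3.
Column a is strictly dominated by b for Player II (-3<4, 6<11, 1<3); eliminate a.
Column c is strictly dominated by b for Player II (-3<5, 6<16, 1<3); eliminate c.
Row r1 is strictly dominated by row r2 (6>-3); eliminate r1.
Row r4 is strictly dominated by row r2 (6>1); eliminate r4.
Only (r2, b) remains, with payoff 6.

6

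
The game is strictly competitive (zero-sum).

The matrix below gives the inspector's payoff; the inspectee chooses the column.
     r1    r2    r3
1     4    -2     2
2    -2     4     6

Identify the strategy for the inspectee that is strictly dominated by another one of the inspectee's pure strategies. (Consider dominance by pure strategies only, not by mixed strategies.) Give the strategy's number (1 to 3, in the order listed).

The inspectee prefers columns that give the inspector less. Compare r3 with r2: -2 < 2, 4 < 6.
So r2 strictly dominates r3 for the inspectee; r3 is strictly dominated.

3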